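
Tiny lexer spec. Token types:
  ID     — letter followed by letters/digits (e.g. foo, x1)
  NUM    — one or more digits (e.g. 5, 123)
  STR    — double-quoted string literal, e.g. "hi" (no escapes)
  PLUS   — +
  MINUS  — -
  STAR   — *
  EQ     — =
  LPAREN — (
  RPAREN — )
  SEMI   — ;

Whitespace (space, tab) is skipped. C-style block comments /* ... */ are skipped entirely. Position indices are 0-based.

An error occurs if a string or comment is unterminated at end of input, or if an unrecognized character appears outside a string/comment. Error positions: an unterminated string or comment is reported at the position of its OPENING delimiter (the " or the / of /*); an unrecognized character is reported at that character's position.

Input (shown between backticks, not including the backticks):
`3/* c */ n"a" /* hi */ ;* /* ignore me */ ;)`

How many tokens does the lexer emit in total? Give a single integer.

Answer: 7

Derivation:
pos=0: emit NUM '3' (now at pos=1)
pos=1: enter COMMENT mode (saw '/*')
exit COMMENT mode (now at pos=8)
pos=9: emit ID 'n' (now at pos=10)
pos=10: enter STRING mode
pos=10: emit STR "a" (now at pos=13)
pos=14: enter COMMENT mode (saw '/*')
exit COMMENT mode (now at pos=22)
pos=23: emit SEMI ';'
pos=24: emit STAR '*'
pos=26: enter COMMENT mode (saw '/*')
exit COMMENT mode (now at pos=41)
pos=42: emit SEMI ';'
pos=43: emit RPAREN ')'
DONE. 7 tokens: [NUM, ID, STR, SEMI, STAR, SEMI, RPAREN]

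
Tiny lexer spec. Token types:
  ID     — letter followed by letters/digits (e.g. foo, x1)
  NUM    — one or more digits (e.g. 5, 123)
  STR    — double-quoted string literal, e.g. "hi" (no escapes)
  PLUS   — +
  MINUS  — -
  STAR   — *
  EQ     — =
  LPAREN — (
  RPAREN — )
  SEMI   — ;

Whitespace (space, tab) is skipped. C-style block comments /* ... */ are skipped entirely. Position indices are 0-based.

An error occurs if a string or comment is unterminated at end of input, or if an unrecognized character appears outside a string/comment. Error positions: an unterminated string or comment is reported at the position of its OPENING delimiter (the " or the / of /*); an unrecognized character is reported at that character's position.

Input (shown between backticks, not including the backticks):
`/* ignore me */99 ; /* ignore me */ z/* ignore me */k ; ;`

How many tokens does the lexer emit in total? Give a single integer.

Answer: 6

Derivation:
pos=0: enter COMMENT mode (saw '/*')
exit COMMENT mode (now at pos=15)
pos=15: emit NUM '99' (now at pos=17)
pos=18: emit SEMI ';'
pos=20: enter COMMENT mode (saw '/*')
exit COMMENT mode (now at pos=35)
pos=36: emit ID 'z' (now at pos=37)
pos=37: enter COMMENT mode (saw '/*')
exit COMMENT mode (now at pos=52)
pos=52: emit ID 'k' (now at pos=53)
pos=54: emit SEMI ';'
pos=56: emit SEMI ';'
DONE. 6 tokens: [NUM, SEMI, ID, ID, SEMI, SEMI]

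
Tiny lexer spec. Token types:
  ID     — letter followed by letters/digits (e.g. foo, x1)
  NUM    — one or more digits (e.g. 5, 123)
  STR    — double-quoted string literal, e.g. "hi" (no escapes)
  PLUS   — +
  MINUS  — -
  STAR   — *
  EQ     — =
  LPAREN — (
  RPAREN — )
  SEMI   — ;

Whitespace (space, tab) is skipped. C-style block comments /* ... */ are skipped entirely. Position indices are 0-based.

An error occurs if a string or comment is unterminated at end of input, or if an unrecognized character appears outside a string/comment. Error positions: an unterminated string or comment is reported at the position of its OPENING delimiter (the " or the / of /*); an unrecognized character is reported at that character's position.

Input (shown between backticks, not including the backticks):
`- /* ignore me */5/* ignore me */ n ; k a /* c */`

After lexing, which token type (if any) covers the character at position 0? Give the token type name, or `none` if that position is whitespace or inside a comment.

pos=0: emit MINUS '-'
pos=2: enter COMMENT mode (saw '/*')
exit COMMENT mode (now at pos=17)
pos=17: emit NUM '5' (now at pos=18)
pos=18: enter COMMENT mode (saw '/*')
exit COMMENT mode (now at pos=33)
pos=34: emit ID 'n' (now at pos=35)
pos=36: emit SEMI ';'
pos=38: emit ID 'k' (now at pos=39)
pos=40: emit ID 'a' (now at pos=41)
pos=42: enter COMMENT mode (saw '/*')
exit COMMENT mode (now at pos=49)
DONE. 6 tokens: [MINUS, NUM, ID, SEMI, ID, ID]
Position 0: char is '-' -> MINUS

Answer: MINUS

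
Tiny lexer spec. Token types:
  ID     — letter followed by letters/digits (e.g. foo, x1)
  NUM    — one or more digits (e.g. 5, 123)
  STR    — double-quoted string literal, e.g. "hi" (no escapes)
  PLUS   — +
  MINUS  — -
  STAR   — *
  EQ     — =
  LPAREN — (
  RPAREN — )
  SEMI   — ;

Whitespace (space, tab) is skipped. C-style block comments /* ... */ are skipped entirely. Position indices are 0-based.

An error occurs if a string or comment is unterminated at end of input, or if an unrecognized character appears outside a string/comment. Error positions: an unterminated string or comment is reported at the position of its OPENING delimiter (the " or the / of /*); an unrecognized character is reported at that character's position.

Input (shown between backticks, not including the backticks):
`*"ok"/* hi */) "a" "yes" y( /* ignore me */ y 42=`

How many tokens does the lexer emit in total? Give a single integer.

Answer: 10

Derivation:
pos=0: emit STAR '*'
pos=1: enter STRING mode
pos=1: emit STR "ok" (now at pos=5)
pos=5: enter COMMENT mode (saw '/*')
exit COMMENT mode (now at pos=13)
pos=13: emit RPAREN ')'
pos=15: enter STRING mode
pos=15: emit STR "a" (now at pos=18)
pos=19: enter STRING mode
pos=19: emit STR "yes" (now at pos=24)
pos=25: emit ID 'y' (now at pos=26)
pos=26: emit LPAREN '('
pos=28: enter COMMENT mode (saw '/*')
exit COMMENT mode (now at pos=43)
pos=44: emit ID 'y' (now at pos=45)
pos=46: emit NUM '42' (now at pos=48)
pos=48: emit EQ '='
DONE. 10 tokens: [STAR, STR, RPAREN, STR, STR, ID, LPAREN, ID, NUM, EQ]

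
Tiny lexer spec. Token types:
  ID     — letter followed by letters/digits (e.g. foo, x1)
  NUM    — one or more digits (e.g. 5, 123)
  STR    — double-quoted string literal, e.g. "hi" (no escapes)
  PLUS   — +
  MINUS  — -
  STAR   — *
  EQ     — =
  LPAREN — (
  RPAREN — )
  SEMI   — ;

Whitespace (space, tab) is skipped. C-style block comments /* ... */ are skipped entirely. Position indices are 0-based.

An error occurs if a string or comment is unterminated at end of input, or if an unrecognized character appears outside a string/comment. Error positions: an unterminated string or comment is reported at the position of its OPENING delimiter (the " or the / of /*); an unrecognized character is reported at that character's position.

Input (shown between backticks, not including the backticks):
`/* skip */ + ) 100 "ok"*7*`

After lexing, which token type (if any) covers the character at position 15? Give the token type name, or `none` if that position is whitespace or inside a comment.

Answer: NUM

Derivation:
pos=0: enter COMMENT mode (saw '/*')
exit COMMENT mode (now at pos=10)
pos=11: emit PLUS '+'
pos=13: emit RPAREN ')'
pos=15: emit NUM '100' (now at pos=18)
pos=19: enter STRING mode
pos=19: emit STR "ok" (now at pos=23)
pos=23: emit STAR '*'
pos=24: emit NUM '7' (now at pos=25)
pos=25: emit STAR '*'
DONE. 7 tokens: [PLUS, RPAREN, NUM, STR, STAR, NUM, STAR]
Position 15: char is '1' -> NUM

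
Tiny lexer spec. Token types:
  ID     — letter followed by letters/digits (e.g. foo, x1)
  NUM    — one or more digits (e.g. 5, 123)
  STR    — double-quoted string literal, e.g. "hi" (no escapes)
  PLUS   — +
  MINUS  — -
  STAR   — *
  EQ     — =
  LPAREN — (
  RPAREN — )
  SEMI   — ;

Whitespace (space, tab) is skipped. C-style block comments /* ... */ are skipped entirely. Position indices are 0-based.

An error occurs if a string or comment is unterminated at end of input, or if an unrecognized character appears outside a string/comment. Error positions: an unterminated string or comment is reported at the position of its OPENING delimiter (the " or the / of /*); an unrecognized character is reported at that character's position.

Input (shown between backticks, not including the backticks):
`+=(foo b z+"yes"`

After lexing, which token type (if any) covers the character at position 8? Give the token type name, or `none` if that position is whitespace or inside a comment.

Answer: none

Derivation:
pos=0: emit PLUS '+'
pos=1: emit EQ '='
pos=2: emit LPAREN '('
pos=3: emit ID 'foo' (now at pos=6)
pos=7: emit ID 'b' (now at pos=8)
pos=9: emit ID 'z' (now at pos=10)
pos=10: emit PLUS '+'
pos=11: enter STRING mode
pos=11: emit STR "yes" (now at pos=16)
DONE. 8 tokens: [PLUS, EQ, LPAREN, ID, ID, ID, PLUS, STR]
Position 8: char is ' ' -> none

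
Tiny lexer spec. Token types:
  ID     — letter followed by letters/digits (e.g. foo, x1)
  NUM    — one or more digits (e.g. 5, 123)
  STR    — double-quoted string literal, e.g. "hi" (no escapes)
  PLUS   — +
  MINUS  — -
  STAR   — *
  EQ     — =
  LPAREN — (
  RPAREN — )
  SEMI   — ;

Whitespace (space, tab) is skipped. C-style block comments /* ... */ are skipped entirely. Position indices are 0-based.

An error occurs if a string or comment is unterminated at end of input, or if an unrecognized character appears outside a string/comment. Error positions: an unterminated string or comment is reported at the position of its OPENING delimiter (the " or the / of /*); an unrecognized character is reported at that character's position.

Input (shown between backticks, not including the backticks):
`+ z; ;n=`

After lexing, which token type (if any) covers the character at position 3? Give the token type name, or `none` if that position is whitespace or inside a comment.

Answer: SEMI

Derivation:
pos=0: emit PLUS '+'
pos=2: emit ID 'z' (now at pos=3)
pos=3: emit SEMI ';'
pos=5: emit SEMI ';'
pos=6: emit ID 'n' (now at pos=7)
pos=7: emit EQ '='
DONE. 6 tokens: [PLUS, ID, SEMI, SEMI, ID, EQ]
Position 3: char is ';' -> SEMI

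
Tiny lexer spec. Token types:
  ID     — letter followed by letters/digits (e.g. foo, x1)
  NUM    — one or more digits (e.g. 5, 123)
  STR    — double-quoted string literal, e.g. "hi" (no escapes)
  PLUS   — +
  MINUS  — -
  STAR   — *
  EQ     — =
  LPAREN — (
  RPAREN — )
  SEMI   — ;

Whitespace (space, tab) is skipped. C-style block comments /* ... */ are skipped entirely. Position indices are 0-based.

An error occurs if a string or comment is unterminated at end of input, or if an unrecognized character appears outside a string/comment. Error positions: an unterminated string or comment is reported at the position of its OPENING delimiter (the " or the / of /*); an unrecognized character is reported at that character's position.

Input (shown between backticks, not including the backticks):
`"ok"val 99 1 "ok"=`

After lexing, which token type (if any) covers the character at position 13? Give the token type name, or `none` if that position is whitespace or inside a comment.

pos=0: enter STRING mode
pos=0: emit STR "ok" (now at pos=4)
pos=4: emit ID 'val' (now at pos=7)
pos=8: emit NUM '99' (now at pos=10)
pos=11: emit NUM '1' (now at pos=12)
pos=13: enter STRING mode
pos=13: emit STR "ok" (now at pos=17)
pos=17: emit EQ '='
DONE. 6 tokens: [STR, ID, NUM, NUM, STR, EQ]
Position 13: char is '"' -> STR

Answer: STR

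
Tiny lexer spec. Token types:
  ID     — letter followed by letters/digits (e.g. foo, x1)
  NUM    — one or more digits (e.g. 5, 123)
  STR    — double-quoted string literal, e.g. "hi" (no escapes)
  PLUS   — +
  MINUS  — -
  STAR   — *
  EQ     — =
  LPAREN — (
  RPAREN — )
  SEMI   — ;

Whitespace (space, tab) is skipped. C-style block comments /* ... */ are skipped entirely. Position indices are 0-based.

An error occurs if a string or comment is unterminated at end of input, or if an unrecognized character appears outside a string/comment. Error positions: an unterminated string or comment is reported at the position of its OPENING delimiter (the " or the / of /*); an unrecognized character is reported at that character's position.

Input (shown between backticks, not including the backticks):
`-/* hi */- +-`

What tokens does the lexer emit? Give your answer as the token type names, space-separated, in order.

pos=0: emit MINUS '-'
pos=1: enter COMMENT mode (saw '/*')
exit COMMENT mode (now at pos=9)
pos=9: emit MINUS '-'
pos=11: emit PLUS '+'
pos=12: emit MINUS '-'
DONE. 4 tokens: [MINUS, MINUS, PLUS, MINUS]

Answer: MINUS MINUS PLUS MINUS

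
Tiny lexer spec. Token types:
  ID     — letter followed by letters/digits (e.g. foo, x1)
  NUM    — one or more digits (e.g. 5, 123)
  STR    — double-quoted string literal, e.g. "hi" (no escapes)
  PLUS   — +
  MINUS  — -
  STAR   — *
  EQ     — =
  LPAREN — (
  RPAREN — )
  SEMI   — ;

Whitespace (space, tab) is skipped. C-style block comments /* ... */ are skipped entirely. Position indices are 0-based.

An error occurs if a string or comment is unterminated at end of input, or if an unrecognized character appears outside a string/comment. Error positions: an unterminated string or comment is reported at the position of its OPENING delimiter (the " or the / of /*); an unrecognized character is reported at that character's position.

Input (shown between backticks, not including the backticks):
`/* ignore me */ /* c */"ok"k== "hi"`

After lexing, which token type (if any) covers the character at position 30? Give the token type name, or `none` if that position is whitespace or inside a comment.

pos=0: enter COMMENT mode (saw '/*')
exit COMMENT mode (now at pos=15)
pos=16: enter COMMENT mode (saw '/*')
exit COMMENT mode (now at pos=23)
pos=23: enter STRING mode
pos=23: emit STR "ok" (now at pos=27)
pos=27: emit ID 'k' (now at pos=28)
pos=28: emit EQ '='
pos=29: emit EQ '='
pos=31: enter STRING mode
pos=31: emit STR "hi" (now at pos=35)
DONE. 5 tokens: [STR, ID, EQ, EQ, STR]
Position 30: char is ' ' -> none

Answer: none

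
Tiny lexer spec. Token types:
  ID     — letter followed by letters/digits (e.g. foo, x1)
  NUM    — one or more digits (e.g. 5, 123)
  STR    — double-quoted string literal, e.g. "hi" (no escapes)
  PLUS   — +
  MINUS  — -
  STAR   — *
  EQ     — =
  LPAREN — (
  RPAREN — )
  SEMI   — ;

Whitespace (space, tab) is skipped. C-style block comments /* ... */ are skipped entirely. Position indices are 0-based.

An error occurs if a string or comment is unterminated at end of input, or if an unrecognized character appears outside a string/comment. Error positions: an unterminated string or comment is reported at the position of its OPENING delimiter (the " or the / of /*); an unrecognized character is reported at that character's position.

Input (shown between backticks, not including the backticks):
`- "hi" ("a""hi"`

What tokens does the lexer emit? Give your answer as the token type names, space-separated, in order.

Answer: MINUS STR LPAREN STR STR

Derivation:
pos=0: emit MINUS '-'
pos=2: enter STRING mode
pos=2: emit STR "hi" (now at pos=6)
pos=7: emit LPAREN '('
pos=8: enter STRING mode
pos=8: emit STR "a" (now at pos=11)
pos=11: enter STRING mode
pos=11: emit STR "hi" (now at pos=15)
DONE. 5 tokens: [MINUS, STR, LPAREN, STR, STR]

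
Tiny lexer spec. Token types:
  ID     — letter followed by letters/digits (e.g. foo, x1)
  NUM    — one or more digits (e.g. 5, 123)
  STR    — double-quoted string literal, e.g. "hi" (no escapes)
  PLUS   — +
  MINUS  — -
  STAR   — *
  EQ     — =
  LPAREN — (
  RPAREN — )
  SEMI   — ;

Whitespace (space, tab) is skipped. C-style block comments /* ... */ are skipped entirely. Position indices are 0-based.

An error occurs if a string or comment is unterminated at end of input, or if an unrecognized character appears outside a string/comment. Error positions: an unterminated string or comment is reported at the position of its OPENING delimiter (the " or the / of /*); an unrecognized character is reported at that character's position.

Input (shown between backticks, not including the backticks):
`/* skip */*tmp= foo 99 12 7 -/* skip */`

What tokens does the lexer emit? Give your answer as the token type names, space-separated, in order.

pos=0: enter COMMENT mode (saw '/*')
exit COMMENT mode (now at pos=10)
pos=10: emit STAR '*'
pos=11: emit ID 'tmp' (now at pos=14)
pos=14: emit EQ '='
pos=16: emit ID 'foo' (now at pos=19)
pos=20: emit NUM '99' (now at pos=22)
pos=23: emit NUM '12' (now at pos=25)
pos=26: emit NUM '7' (now at pos=27)
pos=28: emit MINUS '-'
pos=29: enter COMMENT mode (saw '/*')
exit COMMENT mode (now at pos=39)
DONE. 8 tokens: [STAR, ID, EQ, ID, NUM, NUM, NUM, MINUS]

Answer: STAR ID EQ ID NUM NUM NUM MINUS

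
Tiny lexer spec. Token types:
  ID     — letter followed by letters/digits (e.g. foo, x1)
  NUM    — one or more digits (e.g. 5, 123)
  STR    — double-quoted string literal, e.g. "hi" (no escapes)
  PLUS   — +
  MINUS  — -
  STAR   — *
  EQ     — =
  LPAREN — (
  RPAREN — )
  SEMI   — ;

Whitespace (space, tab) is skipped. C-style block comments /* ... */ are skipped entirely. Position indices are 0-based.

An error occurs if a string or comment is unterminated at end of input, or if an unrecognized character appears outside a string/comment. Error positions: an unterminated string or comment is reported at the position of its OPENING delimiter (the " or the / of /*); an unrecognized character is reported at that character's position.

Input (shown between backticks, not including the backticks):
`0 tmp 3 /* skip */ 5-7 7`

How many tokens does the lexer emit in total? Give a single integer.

Answer: 7

Derivation:
pos=0: emit NUM '0' (now at pos=1)
pos=2: emit ID 'tmp' (now at pos=5)
pos=6: emit NUM '3' (now at pos=7)
pos=8: enter COMMENT mode (saw '/*')
exit COMMENT mode (now at pos=18)
pos=19: emit NUM '5' (now at pos=20)
pos=20: emit MINUS '-'
pos=21: emit NUM '7' (now at pos=22)
pos=23: emit NUM '7' (now at pos=24)
DONE. 7 tokens: [NUM, ID, NUM, NUM, MINUS, NUM, NUM]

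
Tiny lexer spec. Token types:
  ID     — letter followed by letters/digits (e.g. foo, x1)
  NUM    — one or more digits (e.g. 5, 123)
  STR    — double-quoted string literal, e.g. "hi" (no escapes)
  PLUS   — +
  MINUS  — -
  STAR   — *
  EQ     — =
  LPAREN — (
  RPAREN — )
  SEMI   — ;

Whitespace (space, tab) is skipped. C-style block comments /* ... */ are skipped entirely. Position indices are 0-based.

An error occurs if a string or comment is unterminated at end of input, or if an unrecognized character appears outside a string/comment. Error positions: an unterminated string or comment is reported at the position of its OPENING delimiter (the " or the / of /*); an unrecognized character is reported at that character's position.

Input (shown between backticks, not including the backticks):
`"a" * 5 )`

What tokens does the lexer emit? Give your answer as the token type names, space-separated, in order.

Answer: STR STAR NUM RPAREN

Derivation:
pos=0: enter STRING mode
pos=0: emit STR "a" (now at pos=3)
pos=4: emit STAR '*'
pos=6: emit NUM '5' (now at pos=7)
pos=8: emit RPAREN ')'
DONE. 4 tokens: [STR, STAR, NUM, RPAREN]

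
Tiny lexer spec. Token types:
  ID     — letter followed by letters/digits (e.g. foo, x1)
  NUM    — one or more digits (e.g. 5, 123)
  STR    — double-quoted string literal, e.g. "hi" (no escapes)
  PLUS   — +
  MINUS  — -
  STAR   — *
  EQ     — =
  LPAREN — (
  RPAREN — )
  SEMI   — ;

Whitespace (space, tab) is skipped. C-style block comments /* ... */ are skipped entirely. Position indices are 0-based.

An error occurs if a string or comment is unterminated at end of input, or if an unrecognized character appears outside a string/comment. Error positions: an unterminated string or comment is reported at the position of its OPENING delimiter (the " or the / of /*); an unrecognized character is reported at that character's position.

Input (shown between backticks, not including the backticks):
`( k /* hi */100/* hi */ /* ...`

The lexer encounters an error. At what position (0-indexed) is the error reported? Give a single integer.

pos=0: emit LPAREN '('
pos=2: emit ID 'k' (now at pos=3)
pos=4: enter COMMENT mode (saw '/*')
exit COMMENT mode (now at pos=12)
pos=12: emit NUM '100' (now at pos=15)
pos=15: enter COMMENT mode (saw '/*')
exit COMMENT mode (now at pos=23)
pos=24: enter COMMENT mode (saw '/*')
pos=24: ERROR — unterminated comment (reached EOF)

Answer: 24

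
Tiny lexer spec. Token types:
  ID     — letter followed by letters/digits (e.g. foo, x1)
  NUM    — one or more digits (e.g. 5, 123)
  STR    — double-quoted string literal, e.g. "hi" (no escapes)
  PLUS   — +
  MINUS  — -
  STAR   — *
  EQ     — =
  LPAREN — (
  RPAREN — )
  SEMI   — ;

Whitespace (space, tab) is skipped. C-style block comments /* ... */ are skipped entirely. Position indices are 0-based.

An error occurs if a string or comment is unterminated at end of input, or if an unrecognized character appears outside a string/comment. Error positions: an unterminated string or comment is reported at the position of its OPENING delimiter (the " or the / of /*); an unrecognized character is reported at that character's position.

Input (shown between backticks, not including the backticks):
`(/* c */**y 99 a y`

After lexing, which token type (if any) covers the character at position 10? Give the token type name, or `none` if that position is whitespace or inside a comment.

Answer: ID

Derivation:
pos=0: emit LPAREN '('
pos=1: enter COMMENT mode (saw '/*')
exit COMMENT mode (now at pos=8)
pos=8: emit STAR '*'
pos=9: emit STAR '*'
pos=10: emit ID 'y' (now at pos=11)
pos=12: emit NUM '99' (now at pos=14)
pos=15: emit ID 'a' (now at pos=16)
pos=17: emit ID 'y' (now at pos=18)
DONE. 7 tokens: [LPAREN, STAR, STAR, ID, NUM, ID, ID]
Position 10: char is 'y' -> ID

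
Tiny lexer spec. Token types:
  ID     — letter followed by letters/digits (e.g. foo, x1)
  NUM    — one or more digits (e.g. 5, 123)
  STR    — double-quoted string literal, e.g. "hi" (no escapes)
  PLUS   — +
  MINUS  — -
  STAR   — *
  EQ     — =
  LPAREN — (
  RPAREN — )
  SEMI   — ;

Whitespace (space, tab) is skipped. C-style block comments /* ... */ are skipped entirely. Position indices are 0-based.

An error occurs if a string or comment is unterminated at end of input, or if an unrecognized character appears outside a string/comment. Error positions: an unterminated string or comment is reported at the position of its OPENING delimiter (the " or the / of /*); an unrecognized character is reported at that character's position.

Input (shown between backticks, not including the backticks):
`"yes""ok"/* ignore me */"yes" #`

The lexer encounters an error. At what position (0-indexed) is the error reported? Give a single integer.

pos=0: enter STRING mode
pos=0: emit STR "yes" (now at pos=5)
pos=5: enter STRING mode
pos=5: emit STR "ok" (now at pos=9)
pos=9: enter COMMENT mode (saw '/*')
exit COMMENT mode (now at pos=24)
pos=24: enter STRING mode
pos=24: emit STR "yes" (now at pos=29)
pos=30: ERROR — unrecognized char '#'

Answer: 30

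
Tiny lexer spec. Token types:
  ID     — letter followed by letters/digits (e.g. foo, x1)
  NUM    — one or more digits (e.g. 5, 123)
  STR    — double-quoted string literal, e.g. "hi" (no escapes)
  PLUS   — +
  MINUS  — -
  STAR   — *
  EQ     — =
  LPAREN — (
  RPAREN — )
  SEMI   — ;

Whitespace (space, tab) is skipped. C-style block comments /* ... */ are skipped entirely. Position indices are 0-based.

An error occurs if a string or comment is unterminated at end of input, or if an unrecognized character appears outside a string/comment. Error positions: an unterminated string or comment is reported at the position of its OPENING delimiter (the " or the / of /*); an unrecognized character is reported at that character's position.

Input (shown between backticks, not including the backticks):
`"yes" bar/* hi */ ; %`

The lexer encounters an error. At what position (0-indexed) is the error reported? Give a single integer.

pos=0: enter STRING mode
pos=0: emit STR "yes" (now at pos=5)
pos=6: emit ID 'bar' (now at pos=9)
pos=9: enter COMMENT mode (saw '/*')
exit COMMENT mode (now at pos=17)
pos=18: emit SEMI ';'
pos=20: ERROR — unrecognized char '%'

Answer: 20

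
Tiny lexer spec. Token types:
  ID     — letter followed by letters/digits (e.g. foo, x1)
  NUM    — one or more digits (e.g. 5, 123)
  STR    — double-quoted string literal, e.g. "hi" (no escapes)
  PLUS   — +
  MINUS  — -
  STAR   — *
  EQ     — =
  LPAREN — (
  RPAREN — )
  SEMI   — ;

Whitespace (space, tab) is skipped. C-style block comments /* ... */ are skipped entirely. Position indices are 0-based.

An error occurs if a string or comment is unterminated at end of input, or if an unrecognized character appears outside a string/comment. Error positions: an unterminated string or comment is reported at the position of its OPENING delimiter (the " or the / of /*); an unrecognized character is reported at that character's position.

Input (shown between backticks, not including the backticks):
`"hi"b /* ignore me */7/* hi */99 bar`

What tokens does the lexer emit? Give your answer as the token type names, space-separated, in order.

pos=0: enter STRING mode
pos=0: emit STR "hi" (now at pos=4)
pos=4: emit ID 'b' (now at pos=5)
pos=6: enter COMMENT mode (saw '/*')
exit COMMENT mode (now at pos=21)
pos=21: emit NUM '7' (now at pos=22)
pos=22: enter COMMENT mode (saw '/*')
exit COMMENT mode (now at pos=30)
pos=30: emit NUM '99' (now at pos=32)
pos=33: emit ID 'bar' (now at pos=36)
DONE. 5 tokens: [STR, ID, NUM, NUM, ID]

Answer: STR ID NUM NUM ID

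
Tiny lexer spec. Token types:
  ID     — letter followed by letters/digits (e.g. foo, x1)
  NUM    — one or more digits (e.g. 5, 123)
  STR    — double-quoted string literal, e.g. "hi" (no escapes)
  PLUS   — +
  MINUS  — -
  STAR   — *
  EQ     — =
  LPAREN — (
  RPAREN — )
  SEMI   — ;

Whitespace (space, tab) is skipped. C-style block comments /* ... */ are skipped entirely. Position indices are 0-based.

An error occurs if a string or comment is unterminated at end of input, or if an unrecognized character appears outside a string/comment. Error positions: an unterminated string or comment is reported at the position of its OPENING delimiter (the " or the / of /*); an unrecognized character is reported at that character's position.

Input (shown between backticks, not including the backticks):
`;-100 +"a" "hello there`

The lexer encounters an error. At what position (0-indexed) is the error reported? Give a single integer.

Answer: 11

Derivation:
pos=0: emit SEMI ';'
pos=1: emit MINUS '-'
pos=2: emit NUM '100' (now at pos=5)
pos=6: emit PLUS '+'
pos=7: enter STRING mode
pos=7: emit STR "a" (now at pos=10)
pos=11: enter STRING mode
pos=11: ERROR — unterminated string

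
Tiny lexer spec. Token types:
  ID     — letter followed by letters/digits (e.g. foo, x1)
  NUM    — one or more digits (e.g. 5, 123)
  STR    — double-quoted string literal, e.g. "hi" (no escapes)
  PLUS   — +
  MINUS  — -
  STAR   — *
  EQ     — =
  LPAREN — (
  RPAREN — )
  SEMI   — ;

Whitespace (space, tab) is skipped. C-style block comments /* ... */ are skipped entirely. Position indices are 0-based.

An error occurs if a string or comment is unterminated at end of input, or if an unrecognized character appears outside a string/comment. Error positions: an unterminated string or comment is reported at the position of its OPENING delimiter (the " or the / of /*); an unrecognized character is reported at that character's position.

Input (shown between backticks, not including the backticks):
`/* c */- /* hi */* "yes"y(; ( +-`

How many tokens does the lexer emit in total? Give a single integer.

pos=0: enter COMMENT mode (saw '/*')
exit COMMENT mode (now at pos=7)
pos=7: emit MINUS '-'
pos=9: enter COMMENT mode (saw '/*')
exit COMMENT mode (now at pos=17)
pos=17: emit STAR '*'
pos=19: enter STRING mode
pos=19: emit STR "yes" (now at pos=24)
pos=24: emit ID 'y' (now at pos=25)
pos=25: emit LPAREN '('
pos=26: emit SEMI ';'
pos=28: emit LPAREN '('
pos=30: emit PLUS '+'
pos=31: emit MINUS '-'
DONE. 9 tokens: [MINUS, STAR, STR, ID, LPAREN, SEMI, LPAREN, PLUS, MINUS]

Answer: 9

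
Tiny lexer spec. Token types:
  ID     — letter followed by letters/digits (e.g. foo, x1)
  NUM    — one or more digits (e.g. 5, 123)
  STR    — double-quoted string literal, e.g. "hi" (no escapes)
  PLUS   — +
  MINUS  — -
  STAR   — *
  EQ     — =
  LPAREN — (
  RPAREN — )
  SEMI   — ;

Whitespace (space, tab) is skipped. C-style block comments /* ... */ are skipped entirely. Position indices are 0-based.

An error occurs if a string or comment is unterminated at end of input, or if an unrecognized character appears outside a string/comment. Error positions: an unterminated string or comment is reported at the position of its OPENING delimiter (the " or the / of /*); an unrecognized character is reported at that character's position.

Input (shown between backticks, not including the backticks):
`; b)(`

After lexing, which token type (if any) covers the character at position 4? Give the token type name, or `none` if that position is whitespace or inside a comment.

Answer: LPAREN

Derivation:
pos=0: emit SEMI ';'
pos=2: emit ID 'b' (now at pos=3)
pos=3: emit RPAREN ')'
pos=4: emit LPAREN '('
DONE. 4 tokens: [SEMI, ID, RPAREN, LPAREN]
Position 4: char is '(' -> LPAREN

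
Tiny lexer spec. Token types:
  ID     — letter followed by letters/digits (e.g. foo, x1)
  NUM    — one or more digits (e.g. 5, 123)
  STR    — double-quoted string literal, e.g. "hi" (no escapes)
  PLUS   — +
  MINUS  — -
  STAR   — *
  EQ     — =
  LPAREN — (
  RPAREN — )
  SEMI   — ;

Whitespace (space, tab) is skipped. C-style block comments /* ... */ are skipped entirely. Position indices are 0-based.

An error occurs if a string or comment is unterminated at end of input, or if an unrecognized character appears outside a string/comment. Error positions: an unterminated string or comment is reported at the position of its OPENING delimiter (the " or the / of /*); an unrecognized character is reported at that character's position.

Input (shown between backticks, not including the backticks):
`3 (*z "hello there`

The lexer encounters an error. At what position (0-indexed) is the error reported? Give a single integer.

pos=0: emit NUM '3' (now at pos=1)
pos=2: emit LPAREN '('
pos=3: emit STAR '*'
pos=4: emit ID 'z' (now at pos=5)
pos=6: enter STRING mode
pos=6: ERROR — unterminated string

Answer: 6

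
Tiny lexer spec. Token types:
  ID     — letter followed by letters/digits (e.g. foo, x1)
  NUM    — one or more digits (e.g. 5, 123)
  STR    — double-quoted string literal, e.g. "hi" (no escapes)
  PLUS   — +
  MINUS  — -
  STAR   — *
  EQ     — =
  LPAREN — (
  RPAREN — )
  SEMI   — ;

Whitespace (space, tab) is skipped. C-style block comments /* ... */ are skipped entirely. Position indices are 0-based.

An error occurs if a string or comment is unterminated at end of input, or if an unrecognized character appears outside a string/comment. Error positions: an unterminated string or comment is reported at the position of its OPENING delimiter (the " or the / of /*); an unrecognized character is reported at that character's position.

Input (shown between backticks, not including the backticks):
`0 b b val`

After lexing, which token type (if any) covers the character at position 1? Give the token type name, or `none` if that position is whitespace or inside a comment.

pos=0: emit NUM '0' (now at pos=1)
pos=2: emit ID 'b' (now at pos=3)
pos=4: emit ID 'b' (now at pos=5)
pos=6: emit ID 'val' (now at pos=9)
DONE. 4 tokens: [NUM, ID, ID, ID]
Position 1: char is ' ' -> none

Answer: none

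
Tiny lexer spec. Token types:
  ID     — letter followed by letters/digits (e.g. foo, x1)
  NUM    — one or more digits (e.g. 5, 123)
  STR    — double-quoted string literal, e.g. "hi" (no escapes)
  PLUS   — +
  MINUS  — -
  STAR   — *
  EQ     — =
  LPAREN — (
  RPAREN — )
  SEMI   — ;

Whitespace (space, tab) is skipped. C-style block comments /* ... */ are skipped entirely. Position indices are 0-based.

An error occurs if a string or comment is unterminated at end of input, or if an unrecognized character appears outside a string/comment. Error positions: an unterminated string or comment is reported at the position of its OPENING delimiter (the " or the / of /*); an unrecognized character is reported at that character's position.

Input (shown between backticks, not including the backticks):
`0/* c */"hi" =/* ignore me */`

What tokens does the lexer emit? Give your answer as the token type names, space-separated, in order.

Answer: NUM STR EQ

Derivation:
pos=0: emit NUM '0' (now at pos=1)
pos=1: enter COMMENT mode (saw '/*')
exit COMMENT mode (now at pos=8)
pos=8: enter STRING mode
pos=8: emit STR "hi" (now at pos=12)
pos=13: emit EQ '='
pos=14: enter COMMENT mode (saw '/*')
exit COMMENT mode (now at pos=29)
DONE. 3 tokens: [NUM, STR, EQ]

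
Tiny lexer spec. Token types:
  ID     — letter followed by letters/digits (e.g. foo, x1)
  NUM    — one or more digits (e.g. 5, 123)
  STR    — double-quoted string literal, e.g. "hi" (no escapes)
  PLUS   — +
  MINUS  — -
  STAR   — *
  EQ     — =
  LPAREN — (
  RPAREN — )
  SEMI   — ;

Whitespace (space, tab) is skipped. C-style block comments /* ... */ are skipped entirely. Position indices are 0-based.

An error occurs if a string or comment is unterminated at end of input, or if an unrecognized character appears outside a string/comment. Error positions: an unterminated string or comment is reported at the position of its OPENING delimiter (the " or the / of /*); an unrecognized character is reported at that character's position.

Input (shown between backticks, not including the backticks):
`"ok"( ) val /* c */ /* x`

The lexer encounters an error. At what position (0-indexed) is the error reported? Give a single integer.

pos=0: enter STRING mode
pos=0: emit STR "ok" (now at pos=4)
pos=4: emit LPAREN '('
pos=6: emit RPAREN ')'
pos=8: emit ID 'val' (now at pos=11)
pos=12: enter COMMENT mode (saw '/*')
exit COMMENT mode (now at pos=19)
pos=20: enter COMMENT mode (saw '/*')
pos=20: ERROR — unterminated comment (reached EOF)

Answer: 20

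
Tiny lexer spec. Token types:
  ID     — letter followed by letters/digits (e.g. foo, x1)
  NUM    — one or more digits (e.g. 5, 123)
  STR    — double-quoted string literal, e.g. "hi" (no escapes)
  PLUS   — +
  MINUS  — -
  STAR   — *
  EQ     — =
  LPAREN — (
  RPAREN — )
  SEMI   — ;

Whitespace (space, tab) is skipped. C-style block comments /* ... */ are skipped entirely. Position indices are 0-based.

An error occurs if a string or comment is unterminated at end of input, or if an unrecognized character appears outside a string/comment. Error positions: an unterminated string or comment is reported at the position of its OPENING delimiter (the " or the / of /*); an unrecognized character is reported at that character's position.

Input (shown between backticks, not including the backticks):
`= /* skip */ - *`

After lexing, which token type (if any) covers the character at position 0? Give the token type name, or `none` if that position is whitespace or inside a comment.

pos=0: emit EQ '='
pos=2: enter COMMENT mode (saw '/*')
exit COMMENT mode (now at pos=12)
pos=13: emit MINUS '-'
pos=15: emit STAR '*'
DONE. 3 tokens: [EQ, MINUS, STAR]
Position 0: char is '=' -> EQ

Answer: EQ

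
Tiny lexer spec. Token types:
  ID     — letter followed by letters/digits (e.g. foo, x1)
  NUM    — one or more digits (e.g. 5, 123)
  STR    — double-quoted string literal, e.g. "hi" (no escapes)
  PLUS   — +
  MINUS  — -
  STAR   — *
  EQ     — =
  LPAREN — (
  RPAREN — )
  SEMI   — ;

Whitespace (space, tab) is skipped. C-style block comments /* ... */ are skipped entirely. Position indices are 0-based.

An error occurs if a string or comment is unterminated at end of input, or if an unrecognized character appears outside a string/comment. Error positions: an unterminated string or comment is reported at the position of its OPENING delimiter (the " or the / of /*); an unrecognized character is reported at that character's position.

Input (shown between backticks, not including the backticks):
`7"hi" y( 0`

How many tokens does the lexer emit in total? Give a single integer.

Answer: 5

Derivation:
pos=0: emit NUM '7' (now at pos=1)
pos=1: enter STRING mode
pos=1: emit STR "hi" (now at pos=5)
pos=6: emit ID 'y' (now at pos=7)
pos=7: emit LPAREN '('
pos=9: emit NUM '0' (now at pos=10)
DONE. 5 tokens: [NUM, STR, ID, LPAREN, NUM]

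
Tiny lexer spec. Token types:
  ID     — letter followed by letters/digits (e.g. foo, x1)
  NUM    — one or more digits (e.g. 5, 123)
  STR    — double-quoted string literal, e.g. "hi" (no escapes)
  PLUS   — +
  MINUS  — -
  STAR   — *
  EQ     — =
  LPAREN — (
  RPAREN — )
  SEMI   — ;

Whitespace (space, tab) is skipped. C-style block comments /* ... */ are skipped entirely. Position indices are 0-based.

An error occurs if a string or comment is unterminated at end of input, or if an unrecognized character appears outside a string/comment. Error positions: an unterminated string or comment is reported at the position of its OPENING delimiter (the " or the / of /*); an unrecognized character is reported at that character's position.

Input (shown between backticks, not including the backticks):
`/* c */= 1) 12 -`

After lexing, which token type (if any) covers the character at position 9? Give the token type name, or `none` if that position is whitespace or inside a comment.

pos=0: enter COMMENT mode (saw '/*')
exit COMMENT mode (now at pos=7)
pos=7: emit EQ '='
pos=9: emit NUM '1' (now at pos=10)
pos=10: emit RPAREN ')'
pos=12: emit NUM '12' (now at pos=14)
pos=15: emit MINUS '-'
DONE. 5 tokens: [EQ, NUM, RPAREN, NUM, MINUS]
Position 9: char is '1' -> NUM

Answer: NUM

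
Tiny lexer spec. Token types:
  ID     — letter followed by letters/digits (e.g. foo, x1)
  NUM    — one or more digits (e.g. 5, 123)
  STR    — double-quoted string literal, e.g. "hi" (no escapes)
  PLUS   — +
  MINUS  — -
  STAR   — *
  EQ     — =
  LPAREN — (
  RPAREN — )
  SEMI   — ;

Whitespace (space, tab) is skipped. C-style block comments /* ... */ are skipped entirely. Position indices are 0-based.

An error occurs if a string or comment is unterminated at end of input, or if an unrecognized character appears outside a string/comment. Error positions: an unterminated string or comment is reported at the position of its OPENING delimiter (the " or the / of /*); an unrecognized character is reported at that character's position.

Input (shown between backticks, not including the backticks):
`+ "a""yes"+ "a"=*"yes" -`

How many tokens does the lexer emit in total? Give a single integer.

Answer: 9

Derivation:
pos=0: emit PLUS '+'
pos=2: enter STRING mode
pos=2: emit STR "a" (now at pos=5)
pos=5: enter STRING mode
pos=5: emit STR "yes" (now at pos=10)
pos=10: emit PLUS '+'
pos=12: enter STRING mode
pos=12: emit STR "a" (now at pos=15)
pos=15: emit EQ '='
pos=16: emit STAR '*'
pos=17: enter STRING mode
pos=17: emit STR "yes" (now at pos=22)
pos=23: emit MINUS '-'
DONE. 9 tokens: [PLUS, STR, STR, PLUS, STR, EQ, STAR, STR, MINUS]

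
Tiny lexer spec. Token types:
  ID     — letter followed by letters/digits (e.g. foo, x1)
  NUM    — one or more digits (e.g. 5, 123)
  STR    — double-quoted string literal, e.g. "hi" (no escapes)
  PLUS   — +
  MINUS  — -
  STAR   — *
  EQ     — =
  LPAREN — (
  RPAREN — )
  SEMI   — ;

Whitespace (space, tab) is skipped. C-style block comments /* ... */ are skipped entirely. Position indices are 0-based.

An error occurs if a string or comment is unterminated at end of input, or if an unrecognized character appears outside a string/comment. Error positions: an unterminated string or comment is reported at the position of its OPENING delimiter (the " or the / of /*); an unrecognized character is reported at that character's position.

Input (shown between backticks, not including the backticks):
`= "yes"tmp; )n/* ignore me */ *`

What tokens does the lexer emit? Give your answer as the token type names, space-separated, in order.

Answer: EQ STR ID SEMI RPAREN ID STAR

Derivation:
pos=0: emit EQ '='
pos=2: enter STRING mode
pos=2: emit STR "yes" (now at pos=7)
pos=7: emit ID 'tmp' (now at pos=10)
pos=10: emit SEMI ';'
pos=12: emit RPAREN ')'
pos=13: emit ID 'n' (now at pos=14)
pos=14: enter COMMENT mode (saw '/*')
exit COMMENT mode (now at pos=29)
pos=30: emit STAR '*'
DONE. 7 tokens: [EQ, STR, ID, SEMI, RPAREN, ID, STAR]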